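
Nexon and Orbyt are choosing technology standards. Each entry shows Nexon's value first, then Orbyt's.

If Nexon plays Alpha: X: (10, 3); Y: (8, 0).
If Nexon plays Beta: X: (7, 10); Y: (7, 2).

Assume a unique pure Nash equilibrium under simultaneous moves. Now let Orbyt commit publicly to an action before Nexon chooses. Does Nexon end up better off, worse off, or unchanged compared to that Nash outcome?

unchanged

Solve by backward induction (Orbyt leads).
- X: BR = Alpha, leader payoff 3.
- Y: BR = Alpha, leader payoff 0.
Among 3, 0, the best is 3 at X. Subgame-perfect outcome: (Alpha, X) with payoffs (10, 3).
For the simultaneous game, intersect best replies.
Nexon's best replies: X→Alpha; Y→Alpha.
Orbyt's best replies: Alpha→X; Beta→X.
The unique mutual best reply is (Alpha, X), giving (10, 3).
Nexon earns 10 sequentially versus 10 at the Nash outcome: unchanged.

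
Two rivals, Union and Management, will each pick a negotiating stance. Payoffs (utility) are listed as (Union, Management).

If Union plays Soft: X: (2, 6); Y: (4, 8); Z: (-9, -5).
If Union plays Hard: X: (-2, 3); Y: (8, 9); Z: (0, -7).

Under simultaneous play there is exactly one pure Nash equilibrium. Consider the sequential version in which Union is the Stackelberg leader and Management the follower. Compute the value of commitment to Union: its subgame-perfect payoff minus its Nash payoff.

Solve by backward induction (Union leads).
- Soft → Management plays Y (best of 6, 8, -5); Union gets 4.
- Hard → Management plays Y (best of 3, 9, -7); Union gets 8.
Maximizing over 4, 8, Union chooses Hard. Subgame-perfect outcome: (Hard, Y) with payoffs (8, 9).
Under simultaneous play:
Union's best replies: X→Soft; Y→Hard; Z→Hard.
Management's best replies: Soft→Y; Hard→Y.
Only (Hard, Y) has each player best-responding; Nash payoffs (8, 9).
Union's commitment gain: 8 − 8 = 0.

0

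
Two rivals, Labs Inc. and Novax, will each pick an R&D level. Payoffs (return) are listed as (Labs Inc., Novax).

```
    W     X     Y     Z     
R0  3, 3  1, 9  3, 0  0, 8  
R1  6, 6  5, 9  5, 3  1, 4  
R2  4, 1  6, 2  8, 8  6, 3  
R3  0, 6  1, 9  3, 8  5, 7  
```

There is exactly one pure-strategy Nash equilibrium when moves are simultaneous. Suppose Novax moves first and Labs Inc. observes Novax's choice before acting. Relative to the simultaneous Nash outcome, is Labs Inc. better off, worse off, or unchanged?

Solve by backward induction (Novax leads).
- W: BR = R1, leader payoff 6.
- X: BR = R2, leader payoff 2.
- Y: BR = R2, leader payoff 8.
- Z: BR = R2, leader payoff 3.
Novax's induced payoffs are 6, 2, 8, 3, so Novax commits to Y. Subgame-perfect outcome: (R2, Y) with payoffs (8, 8).
Under simultaneous play:
Labs Inc.'s best replies: W→R1; X→R2; Y→R2; Z→R2.
Novax's best replies: R0→X; R1→X; R2→Y; R3→X.
Only (R2, Y) has each player best-responding; Nash payoffs (8, 8).
Labs Inc. earns 8 sequentially versus 8 at the Nash outcome: unchanged.

unchanged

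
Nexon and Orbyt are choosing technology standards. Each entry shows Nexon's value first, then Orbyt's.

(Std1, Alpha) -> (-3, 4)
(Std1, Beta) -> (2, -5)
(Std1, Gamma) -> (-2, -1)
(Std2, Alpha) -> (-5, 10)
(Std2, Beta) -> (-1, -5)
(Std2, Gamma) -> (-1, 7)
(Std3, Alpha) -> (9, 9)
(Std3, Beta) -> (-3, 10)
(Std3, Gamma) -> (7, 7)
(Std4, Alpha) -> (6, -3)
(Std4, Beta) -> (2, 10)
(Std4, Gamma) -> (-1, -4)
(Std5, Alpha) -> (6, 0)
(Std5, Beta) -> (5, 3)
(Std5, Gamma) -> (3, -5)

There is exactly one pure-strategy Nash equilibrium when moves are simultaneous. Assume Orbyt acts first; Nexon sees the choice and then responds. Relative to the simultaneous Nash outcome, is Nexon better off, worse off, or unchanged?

Solve by backward induction (Orbyt leads).
- Alpha: BR = Std3, leader payoff 9.
- Beta: BR = Std5, leader payoff 3.
- Gamma: BR = Std3, leader payoff 7.
Among 9, 3, 7, the best is 9 at Alpha. Subgame-perfect outcome: (Std3, Alpha) with payoffs (9, 9).
For the simultaneous game, intersect best replies.
Nexon's best replies: Alpha→Std3; Beta→Std5; Gamma→Std3.
Orbyt's best replies: Std1→Alpha; Std2→Alpha; Std3→Beta; Std4→Beta; Std5→Beta.
Only (Std5, Beta) has each player best-responding; Nash payoffs (5, 3).
Nexon earns 9 sequentially versus 5 at the Nash outcome: better off.

better off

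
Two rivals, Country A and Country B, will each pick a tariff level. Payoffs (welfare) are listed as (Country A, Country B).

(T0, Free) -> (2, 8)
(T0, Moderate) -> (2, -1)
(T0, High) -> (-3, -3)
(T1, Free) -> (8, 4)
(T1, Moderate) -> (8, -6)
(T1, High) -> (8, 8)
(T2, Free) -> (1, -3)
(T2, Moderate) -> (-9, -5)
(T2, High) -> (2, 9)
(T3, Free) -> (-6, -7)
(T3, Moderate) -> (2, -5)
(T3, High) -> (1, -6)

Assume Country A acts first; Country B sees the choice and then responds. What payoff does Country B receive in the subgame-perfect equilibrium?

Solve by backward induction (Country A leads).
- T0: Country B compares 8, -1, -3 and picks Free; Country A would get 2.
- T1: Country B compares 4, -6, 8 and picks High; Country A would get 8.
- T2: Country B compares -3, -5, 9 and picks High; Country A would get 2.
- T3: Country B compares -7, -5, -6 and picks Moderate; Country A would get 2.
Maximizing over 2, 8, 2, 2, Country A chooses T1. Subgame-perfect outcome: (T1, High) with payoffs (8, 8).

8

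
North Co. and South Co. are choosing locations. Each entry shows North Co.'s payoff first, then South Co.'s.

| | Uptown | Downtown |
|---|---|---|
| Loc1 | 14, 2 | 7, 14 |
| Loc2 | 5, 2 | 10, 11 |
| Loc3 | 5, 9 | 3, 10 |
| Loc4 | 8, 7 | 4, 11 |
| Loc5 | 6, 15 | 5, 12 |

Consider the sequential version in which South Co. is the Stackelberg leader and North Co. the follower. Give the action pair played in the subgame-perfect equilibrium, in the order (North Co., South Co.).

Work backward from North Co.'s decision.
- Uptown: North Co. compares 14, 5, 5, 8, 6 and picks Loc1; South Co. would get 2.
- Downtown: North Co. compares 7, 10, 3, 4, 5 and picks Loc2; South Co. would get 11.
Among 2, 11, the best is 11 at Downtown. Subgame-perfect outcome: (Loc2, Downtown) with payoffs (10, 11).

(Loc2, Downtown)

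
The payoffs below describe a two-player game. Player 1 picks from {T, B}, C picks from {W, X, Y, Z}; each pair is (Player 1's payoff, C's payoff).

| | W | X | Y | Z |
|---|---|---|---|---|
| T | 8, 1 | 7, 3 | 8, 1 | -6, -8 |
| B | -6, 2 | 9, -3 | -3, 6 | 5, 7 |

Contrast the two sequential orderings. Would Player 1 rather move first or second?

If Player 1 leads: C's best replies are T→X, B→Z; Player 1's induced payoffs 7, 5; outcome (T, X), payoffs (7, 3).
If C leads: Player 1's best replies are W→T, X→B, Y→T, Z→B; C's induced payoffs 1, -3, 1, 7; outcome (B, Z), payoffs (5, 7).
Player 1 gets 7 moving first and 5 moving second, so Player 1 prefers to move first.

first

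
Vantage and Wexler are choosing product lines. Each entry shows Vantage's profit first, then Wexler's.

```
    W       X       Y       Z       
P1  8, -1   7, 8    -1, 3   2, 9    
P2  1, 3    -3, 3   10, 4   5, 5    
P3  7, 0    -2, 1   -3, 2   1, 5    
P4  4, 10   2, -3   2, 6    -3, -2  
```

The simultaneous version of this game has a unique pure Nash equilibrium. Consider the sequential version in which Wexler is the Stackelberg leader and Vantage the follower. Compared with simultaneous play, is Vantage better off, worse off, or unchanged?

better off

Solve by backward induction (Wexler leads).
- W → Vantage plays P1 (best of 8, 1, 7, 4); Wexler gets -1.
- X → Vantage plays P1 (best of 7, -3, -2, 2); Wexler gets 8.
- Y → Vantage plays P2 (best of -1, 10, -3, 2); Wexler gets 4.
- Z → Vantage plays P2 (best of 2, 5, 1, -3); Wexler gets 5.
Among -1, 8, 4, 5, the best is 8 at X. Subgame-perfect outcome: (P1, X) with payoffs (7, 8).
Under simultaneous play:
Vantage's best replies: W→P1; X→P1; Y→P2; Z→P2.
Wexler's best replies: P1→Z; P2→Z; P3→Z; P4→W.
The unique mutual best reply is (P2, Z), giving (5, 5).
Vantage earns 7 sequentially versus 5 at the Nash outcome: better off.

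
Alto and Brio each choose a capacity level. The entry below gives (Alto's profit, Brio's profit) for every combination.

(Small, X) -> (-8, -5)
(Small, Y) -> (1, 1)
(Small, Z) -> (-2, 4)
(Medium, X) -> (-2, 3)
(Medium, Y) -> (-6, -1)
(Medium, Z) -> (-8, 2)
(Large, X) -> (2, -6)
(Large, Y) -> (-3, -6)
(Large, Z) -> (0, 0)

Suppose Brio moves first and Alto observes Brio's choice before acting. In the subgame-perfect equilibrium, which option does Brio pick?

Y

Backward induction with Brio moving first.
- X: Alto compares -8, -2, 2 and picks Large; Brio would get -6.
- Y: Alto compares 1, -6, -3 and picks Small; Brio would get 1.
- Z: Alto compares -2, -8, 0 and picks Large; Brio would get 0.
Maximizing over -6, 1, 0, Brio chooses Y. Subgame-perfect outcome: (Small, Y) with payoffs (1, 1).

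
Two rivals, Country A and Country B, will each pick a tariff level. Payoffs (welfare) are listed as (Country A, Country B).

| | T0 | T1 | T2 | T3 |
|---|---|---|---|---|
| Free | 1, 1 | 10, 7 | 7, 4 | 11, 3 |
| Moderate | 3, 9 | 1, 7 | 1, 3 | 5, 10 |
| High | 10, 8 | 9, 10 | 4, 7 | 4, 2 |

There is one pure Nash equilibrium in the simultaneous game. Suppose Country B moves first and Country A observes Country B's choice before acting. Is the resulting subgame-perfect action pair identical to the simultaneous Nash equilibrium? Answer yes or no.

Work backward from Country A's decision.
- T0 → Country A plays High (best of 1, 3, 10); Country B gets 8.
- T1 → Country A plays Free (best of 10, 1, 9); Country B gets 7.
- T2 → Country A plays Free (best of 7, 1, 4); Country B gets 4.
- T3 → Country A plays Free (best of 11, 5, 4); Country B gets 3.
Country B's induced payoffs are 8, 7, 4, 3, so Country B commits to T0. Subgame-perfect outcome: (High, T0) with payoffs (10, 8).
Now find the simultaneous Nash equilibrium.
Country A's best replies: T0→High; T1→Free; T2→Free; T3→Free.
Country B's best replies: Free→T1; Moderate→T3; High→T1.
The unique mutual best reply is (Free, T1), giving (10, 7).
Sequential outcome (High, T0) differs from the Nash profile (Free, T1).

no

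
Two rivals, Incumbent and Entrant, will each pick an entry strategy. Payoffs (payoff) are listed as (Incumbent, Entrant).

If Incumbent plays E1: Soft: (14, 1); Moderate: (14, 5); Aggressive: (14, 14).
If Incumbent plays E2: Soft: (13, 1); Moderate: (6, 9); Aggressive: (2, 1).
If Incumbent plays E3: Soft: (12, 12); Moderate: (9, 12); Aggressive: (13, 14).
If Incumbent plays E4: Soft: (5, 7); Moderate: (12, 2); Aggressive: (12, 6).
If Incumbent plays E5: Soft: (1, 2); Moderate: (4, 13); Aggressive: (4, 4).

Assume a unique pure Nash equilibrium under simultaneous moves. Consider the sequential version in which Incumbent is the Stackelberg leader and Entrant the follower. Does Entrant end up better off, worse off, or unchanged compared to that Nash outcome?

Entrant best-responds to each possible Incumbent move:
- E1: BR = Aggressive, leader payoff 14.
- E2: BR = Moderate, leader payoff 6.
- E3: BR = Aggressive, leader payoff 13.
- E4: BR = Soft, leader payoff 5.
- E5: BR = Moderate, leader payoff 4.
Maximizing over 14, 6, 13, 5, 4, Incumbent chooses E1. Subgame-perfect outcome: (E1, Aggressive) with payoffs (14, 14).
Now find the simultaneous Nash equilibrium.
Incumbent's best replies: Soft→E1; Moderate→E1; Aggressive→E1.
Entrant's best replies: E1→Aggressive; E2→Moderate; E3→Aggressive; E4→Soft; E5→Moderate.
Only (E1, Aggressive) has each player best-responding; Nash payoffs (14, 14).
Entrant earns 14 sequentially versus 14 at the Nash outcome: unchanged.

unchanged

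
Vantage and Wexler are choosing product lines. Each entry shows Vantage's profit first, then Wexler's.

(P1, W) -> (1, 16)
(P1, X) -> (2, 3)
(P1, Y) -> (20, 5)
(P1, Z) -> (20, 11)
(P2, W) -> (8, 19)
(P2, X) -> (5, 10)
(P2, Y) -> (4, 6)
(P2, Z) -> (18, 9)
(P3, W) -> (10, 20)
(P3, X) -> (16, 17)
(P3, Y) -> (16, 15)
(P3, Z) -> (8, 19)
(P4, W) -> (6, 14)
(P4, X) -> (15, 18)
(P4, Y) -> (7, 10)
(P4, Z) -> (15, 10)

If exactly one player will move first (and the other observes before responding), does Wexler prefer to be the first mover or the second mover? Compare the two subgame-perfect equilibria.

first

If Vantage leads: Wexler's best replies are P1→W, P2→W, P3→W, P4→X; Vantage's induced payoffs 1, 8, 10, 15; outcome (P4, X), payoffs (15, 18).
If Wexler leads: Vantage's best replies are W→P3, X→P3, Y→P1, Z→P1; Wexler's induced payoffs 20, 17, 5, 11; outcome (P3, W), payoffs (10, 20).
Wexler gets 20 moving first and 18 moving second, so Wexler prefers to move first.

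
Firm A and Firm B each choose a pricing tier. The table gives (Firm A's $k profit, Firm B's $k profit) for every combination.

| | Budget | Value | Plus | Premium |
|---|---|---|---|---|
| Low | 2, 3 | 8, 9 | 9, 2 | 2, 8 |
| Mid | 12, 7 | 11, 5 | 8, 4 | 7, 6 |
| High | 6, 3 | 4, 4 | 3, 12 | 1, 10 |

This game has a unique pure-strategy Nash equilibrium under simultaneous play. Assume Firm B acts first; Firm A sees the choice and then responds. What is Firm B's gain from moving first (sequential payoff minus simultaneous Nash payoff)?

0

Work backward from Firm A's decision.
- Budget → Firm A plays Mid (best of 2, 12, 6); Firm B gets 7.
- Value → Firm A plays Mid (best of 8, 11, 4); Firm B gets 5.
- Plus → Firm A plays Low (best of 9, 8, 3); Firm B gets 2.
- Premium → Firm A plays Mid (best of 2, 7, 1); Firm B gets 6.
Firm B's induced payoffs are 7, 5, 2, 6, so Firm B commits to Budget. Subgame-perfect outcome: (Mid, Budget) with payoffs (12, 7).
Now find the simultaneous Nash equilibrium.
Firm A's best replies: Budget→Mid; Value→Mid; Plus→Low; Premium→Mid.
Firm B's best replies: Low→Value; Mid→Budget; High→Plus.
The unique mutual best reply is (Mid, Budget), giving (12, 7).
Firm B's commitment gain: 7 − 7 = 0.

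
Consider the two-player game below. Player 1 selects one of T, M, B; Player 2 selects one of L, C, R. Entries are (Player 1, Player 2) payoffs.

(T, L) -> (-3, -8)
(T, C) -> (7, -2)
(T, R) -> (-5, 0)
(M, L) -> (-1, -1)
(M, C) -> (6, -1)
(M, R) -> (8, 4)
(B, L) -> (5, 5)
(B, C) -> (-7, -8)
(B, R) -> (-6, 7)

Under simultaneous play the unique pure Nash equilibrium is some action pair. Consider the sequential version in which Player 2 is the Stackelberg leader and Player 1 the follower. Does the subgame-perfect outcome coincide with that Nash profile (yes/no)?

no

Backward induction with Player 2 moving first.
- L → Player 1 plays B (best of -3, -1, 5); Player 2 gets 5.
- C → Player 1 plays T (best of 7, 6, -7); Player 2 gets -2.
- R → Player 1 plays M (best of -5, 8, -6); Player 2 gets 4.
Player 2's induced payoffs are 5, -2, 4, so Player 2 commits to L. Subgame-perfect outcome: (B, L) with payoffs (5, 5).
Now find the simultaneous Nash equilibrium.
Player 1's best replies: L→B; C→T; R→M.
Player 2's best replies: T→R; M→R; B→R.
The unique mutual best reply is (M, R), giving (8, 4).
Sequential outcome (B, L) differs from the Nash profile (M, R).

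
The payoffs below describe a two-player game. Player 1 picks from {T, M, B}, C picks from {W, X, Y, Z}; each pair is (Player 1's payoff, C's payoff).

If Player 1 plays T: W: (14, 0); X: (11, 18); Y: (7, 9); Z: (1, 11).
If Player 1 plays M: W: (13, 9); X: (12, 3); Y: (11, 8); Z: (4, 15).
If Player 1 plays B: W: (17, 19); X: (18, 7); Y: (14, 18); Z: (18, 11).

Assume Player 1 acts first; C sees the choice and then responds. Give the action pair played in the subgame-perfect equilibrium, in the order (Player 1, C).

Solve by backward induction (Player 1 leads).
- T: C compares 0, 18, 9, 11 and picks X; Player 1 would get 11.
- M: C compares 9, 3, 8, 15 and picks Z; Player 1 would get 4.
- B: C compares 19, 7, 18, 11 and picks W; Player 1 would get 17.
Among 11, 4, 17, the best is 17 at B. Subgame-perfect outcome: (B, W) with payoffs (17, 19).

(B, W)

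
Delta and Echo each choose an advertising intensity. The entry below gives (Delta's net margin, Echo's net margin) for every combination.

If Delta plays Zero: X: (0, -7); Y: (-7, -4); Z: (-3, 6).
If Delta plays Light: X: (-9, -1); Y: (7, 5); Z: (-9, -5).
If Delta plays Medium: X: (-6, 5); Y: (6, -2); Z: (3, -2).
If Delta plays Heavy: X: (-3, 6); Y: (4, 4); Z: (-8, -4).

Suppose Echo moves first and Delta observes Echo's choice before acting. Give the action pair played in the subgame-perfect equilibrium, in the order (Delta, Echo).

(Light, Y)

Solve by backward induction (Echo leads).
- X: Delta compares 0, -9, -6, -3 and picks Zero; Echo would get -7.
- Y: Delta compares -7, 7, 6, 4 and picks Light; Echo would get 5.
- Z: Delta compares -3, -9, 3, -8 and picks Medium; Echo would get -2.
Echo's induced payoffs are -7, 5, -2, so Echo commits to Y. Subgame-perfect outcome: (Light, Y) with payoffs (7, 5).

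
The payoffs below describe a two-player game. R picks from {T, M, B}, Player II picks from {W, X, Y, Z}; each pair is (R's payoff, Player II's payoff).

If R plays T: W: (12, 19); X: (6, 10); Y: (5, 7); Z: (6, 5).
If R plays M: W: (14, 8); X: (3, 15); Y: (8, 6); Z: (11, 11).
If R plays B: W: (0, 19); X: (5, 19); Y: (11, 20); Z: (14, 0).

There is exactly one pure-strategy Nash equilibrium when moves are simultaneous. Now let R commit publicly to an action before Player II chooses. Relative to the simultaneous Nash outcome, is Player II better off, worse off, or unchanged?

worse off

Solve by backward induction (R leads).
- T: BR = W, leader payoff 12.
- M: BR = X, leader payoff 3.
- B: BR = Y, leader payoff 11.
Among 12, 3, 11, the best is 12 at T. Subgame-perfect outcome: (T, W) with payoffs (12, 19).
Now find the simultaneous Nash equilibrium.
R's best replies: W→M; X→T; Y→B; Z→B.
Player II's best replies: T→W; M→X; B→Y.
The unique mutual best reply is (B, Y), giving (11, 20).
Player II earns 19 sequentially versus 20 at the Nash outcome: worse off.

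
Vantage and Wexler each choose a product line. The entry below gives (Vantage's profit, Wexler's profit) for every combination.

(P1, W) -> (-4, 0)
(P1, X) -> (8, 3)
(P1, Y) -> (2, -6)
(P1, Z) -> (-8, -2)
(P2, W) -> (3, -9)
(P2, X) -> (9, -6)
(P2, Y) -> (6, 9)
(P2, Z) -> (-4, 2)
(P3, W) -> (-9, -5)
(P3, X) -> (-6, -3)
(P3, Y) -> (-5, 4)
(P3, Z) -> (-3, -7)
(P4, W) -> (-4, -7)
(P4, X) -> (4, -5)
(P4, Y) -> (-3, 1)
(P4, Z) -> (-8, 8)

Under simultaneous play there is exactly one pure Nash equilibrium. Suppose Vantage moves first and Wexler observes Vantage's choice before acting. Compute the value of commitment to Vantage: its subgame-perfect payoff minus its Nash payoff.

2

Solve by backward induction (Vantage leads).
- P1 → Wexler plays X (best of 0, 3, -6, -2); Vantage gets 8.
- P2 → Wexler plays Y (best of -9, -6, 9, 2); Vantage gets 6.
- P3 → Wexler plays Y (best of -5, -3, 4, -7); Vantage gets -5.
- P4 → Wexler plays Z (best of -7, -5, 1, 8); Vantage gets -8.
Maximizing over 8, 6, -5, -8, Vantage chooses P1. Subgame-perfect outcome: (P1, X) with payoffs (8, 3).
Under simultaneous play:
Vantage's best replies: W→P2; X→P2; Y→P2; Z→P3.
Wexler's best replies: P1→X; P2→Y; P3→Y; P4→Z.
Only (P2, Y) has each player best-responding; Nash payoffs (6, 9).
Vantage's commitment gain: 8 − 6 = 2.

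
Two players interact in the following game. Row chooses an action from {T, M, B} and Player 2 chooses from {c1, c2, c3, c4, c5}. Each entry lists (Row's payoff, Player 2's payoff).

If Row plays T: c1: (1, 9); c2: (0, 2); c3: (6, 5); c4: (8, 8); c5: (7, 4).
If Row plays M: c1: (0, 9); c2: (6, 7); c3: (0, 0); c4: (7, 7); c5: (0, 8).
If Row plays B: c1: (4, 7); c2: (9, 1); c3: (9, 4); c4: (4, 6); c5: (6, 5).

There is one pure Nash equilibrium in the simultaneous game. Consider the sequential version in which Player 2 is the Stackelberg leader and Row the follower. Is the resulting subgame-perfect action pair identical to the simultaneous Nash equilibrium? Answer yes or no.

Backward induction with Player 2 moving first.
- c1: Row compares 1, 0, 4 and picks B; Player 2 would get 7.
- c2: Row compares 0, 6, 9 and picks B; Player 2 would get 1.
- c3: Row compares 6, 0, 9 and picks B; Player 2 would get 4.
- c4: Row compares 8, 7, 4 and picks T; Player 2 would get 8.
- c5: Row compares 7, 0, 6 and picks T; Player 2 would get 4.
Maximizing over 7, 1, 4, 8, 4, Player 2 chooses c4. Subgame-perfect outcome: (T, c4) with payoffs (8, 8).
Under simultaneous play:
Row's best replies: c1→B; c2→B; c3→B; c4→T; c5→T.
Player 2's best replies: T→c1; M→c1; B→c1.
Only (B, c1) has each player best-responding; Nash payoffs (4, 7).
Sequential outcome (T, c4) differs from the Nash profile (B, c1).

no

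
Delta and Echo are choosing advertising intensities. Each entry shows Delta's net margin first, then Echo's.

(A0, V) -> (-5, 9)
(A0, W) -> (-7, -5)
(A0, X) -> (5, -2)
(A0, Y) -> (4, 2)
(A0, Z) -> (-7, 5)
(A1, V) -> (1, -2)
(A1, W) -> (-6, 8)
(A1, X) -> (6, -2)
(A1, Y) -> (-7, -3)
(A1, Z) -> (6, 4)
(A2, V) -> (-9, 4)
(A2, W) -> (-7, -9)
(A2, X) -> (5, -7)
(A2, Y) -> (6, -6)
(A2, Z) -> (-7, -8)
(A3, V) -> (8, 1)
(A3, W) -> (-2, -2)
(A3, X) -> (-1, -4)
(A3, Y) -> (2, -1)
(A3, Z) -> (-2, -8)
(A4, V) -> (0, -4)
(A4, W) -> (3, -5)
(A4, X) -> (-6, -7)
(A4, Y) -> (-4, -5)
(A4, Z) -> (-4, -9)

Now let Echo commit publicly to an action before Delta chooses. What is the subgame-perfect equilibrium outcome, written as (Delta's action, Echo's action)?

(A1, Z)

Backward induction with Echo moving first.
- V: Delta compares -5, 1, -9, 8, 0 and picks A3; Echo would get 1.
- W: Delta compares -7, -6, -7, -2, 3 and picks A4; Echo would get -5.
- X: Delta compares 5, 6, 5, -1, -6 and picks A1; Echo would get -2.
- Y: Delta compares 4, -7, 6, 2, -4 and picks A2; Echo would get -6.
- Z: Delta compares -7, 6, -7, -2, -4 and picks A1; Echo would get 4.
Maximizing over 1, -5, -2, -6, 4, Echo chooses Z. Subgame-perfect outcome: (A1, Z) with payoffs (6, 4).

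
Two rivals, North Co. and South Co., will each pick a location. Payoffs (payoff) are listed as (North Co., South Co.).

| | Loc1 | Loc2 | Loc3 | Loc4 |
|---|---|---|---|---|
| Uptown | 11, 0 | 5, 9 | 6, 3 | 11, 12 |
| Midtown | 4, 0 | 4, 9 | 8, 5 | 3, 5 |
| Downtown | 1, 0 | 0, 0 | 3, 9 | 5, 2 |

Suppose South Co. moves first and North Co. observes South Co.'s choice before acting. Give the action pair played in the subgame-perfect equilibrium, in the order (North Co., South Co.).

(Uptown, Loc4)

Work backward from North Co.'s decision.
- Loc1: BR = Uptown, leader payoff 0.
- Loc2: BR = Uptown, leader payoff 9.
- Loc3: BR = Midtown, leader payoff 5.
- Loc4: BR = Uptown, leader payoff 12.
Maximizing over 0, 9, 5, 12, South Co. chooses Loc4. Subgame-perfect outcome: (Uptown, Loc4) with payoffs (11, 12).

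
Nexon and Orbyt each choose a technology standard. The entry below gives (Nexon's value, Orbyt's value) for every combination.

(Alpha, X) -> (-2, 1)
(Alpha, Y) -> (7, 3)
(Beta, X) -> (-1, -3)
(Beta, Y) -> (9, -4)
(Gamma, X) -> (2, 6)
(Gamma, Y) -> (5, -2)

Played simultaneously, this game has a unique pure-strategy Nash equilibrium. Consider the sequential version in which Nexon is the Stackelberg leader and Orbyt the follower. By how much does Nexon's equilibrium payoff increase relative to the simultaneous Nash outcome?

5

Solve by backward induction (Nexon leads).
- Alpha: Orbyt compares 1, 3 and picks Y; Nexon would get 7.
- Beta: Orbyt compares -3, -4 and picks X; Nexon would get -1.
- Gamma: Orbyt compares 6, -2 and picks X; Nexon would get 2.
Maximizing over 7, -1, 2, Nexon chooses Alpha. Subgame-perfect outcome: (Alpha, Y) with payoffs (7, 3).
For the simultaneous game, intersect best replies.
Nexon's best replies: X→Gamma; Y→Beta.
Orbyt's best replies: Alpha→Y; Beta→X; Gamma→X.
The unique mutual best reply is (Gamma, X), giving (2, 6).
Nexon's commitment gain: 7 − 2 = 5.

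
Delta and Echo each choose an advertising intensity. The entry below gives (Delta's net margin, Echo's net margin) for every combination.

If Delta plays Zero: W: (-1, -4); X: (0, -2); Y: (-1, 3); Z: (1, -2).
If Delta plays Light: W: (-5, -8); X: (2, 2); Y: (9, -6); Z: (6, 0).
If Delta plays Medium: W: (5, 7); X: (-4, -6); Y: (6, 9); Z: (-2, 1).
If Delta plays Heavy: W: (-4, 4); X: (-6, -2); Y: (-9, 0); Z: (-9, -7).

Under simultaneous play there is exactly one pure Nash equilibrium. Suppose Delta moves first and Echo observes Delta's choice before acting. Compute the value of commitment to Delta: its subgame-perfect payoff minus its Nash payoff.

4

Backward induction with Delta moving first.
- Zero: BR = Y, leader payoff -1.
- Light: BR = X, leader payoff 2.
- Medium: BR = Y, leader payoff 6.
- Heavy: BR = W, leader payoff -4.
Among -1, 2, 6, -4, the best is 6 at Medium. Subgame-perfect outcome: (Medium, Y) with payoffs (6, 9).
Now find the simultaneous Nash equilibrium.
Delta's best replies: W→Medium; X→Light; Y→Light; Z→Light.
Echo's best replies: Zero→Y; Light→X; Medium→Y; Heavy→W.
Only (Light, X) has each player best-responding; Nash payoffs (2, 2).
Delta's commitment gain: 6 − 2 = 4.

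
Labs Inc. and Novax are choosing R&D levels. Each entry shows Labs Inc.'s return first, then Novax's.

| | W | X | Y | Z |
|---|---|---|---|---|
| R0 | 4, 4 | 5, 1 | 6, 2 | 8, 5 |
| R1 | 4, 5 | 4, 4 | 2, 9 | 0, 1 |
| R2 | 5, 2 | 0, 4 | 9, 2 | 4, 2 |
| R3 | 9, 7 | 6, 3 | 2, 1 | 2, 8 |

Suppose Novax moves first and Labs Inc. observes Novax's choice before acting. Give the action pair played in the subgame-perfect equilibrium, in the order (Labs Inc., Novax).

Work backward from Labs Inc.'s decision.
- W: BR = R3, leader payoff 7.
- X: BR = R3, leader payoff 3.
- Y: BR = R2, leader payoff 2.
- Z: BR = R0, leader payoff 5.
Among 7, 3, 2, 5, the best is 7 at W. Subgame-perfect outcome: (R3, W) with payoffs (9, 7).

(R3, W)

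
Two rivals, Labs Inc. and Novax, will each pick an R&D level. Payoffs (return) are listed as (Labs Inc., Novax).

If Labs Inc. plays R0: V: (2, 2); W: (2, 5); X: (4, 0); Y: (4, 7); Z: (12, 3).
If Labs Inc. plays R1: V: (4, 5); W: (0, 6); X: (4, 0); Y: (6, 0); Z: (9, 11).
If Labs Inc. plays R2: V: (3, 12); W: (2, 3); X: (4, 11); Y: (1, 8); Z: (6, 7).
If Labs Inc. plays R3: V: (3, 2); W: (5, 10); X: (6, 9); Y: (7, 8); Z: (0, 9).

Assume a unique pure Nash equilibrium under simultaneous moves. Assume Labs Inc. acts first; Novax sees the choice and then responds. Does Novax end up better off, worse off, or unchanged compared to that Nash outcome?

better off

Solve by backward induction (Labs Inc. leads).
- R0: Novax compares 2, 5, 0, 7, 3 and picks Y; Labs Inc. would get 4.
- R1: Novax compares 5, 6, 0, 0, 11 and picks Z; Labs Inc. would get 9.
- R2: Novax compares 12, 3, 11, 8, 7 and picks V; Labs Inc. would get 3.
- R3: Novax compares 2, 10, 9, 8, 9 and picks W; Labs Inc. would get 5.
Among 4, 9, 3, 5, the best is 9 at R1. Subgame-perfect outcome: (R1, Z) with payoffs (9, 11).
Under simultaneous play:
Labs Inc.'s best replies: V→R1; W→R3; X→R3; Y→R3; Z→R0.
Novax's best replies: R0→Y; R1→Z; R2→V; R3→W.
The unique mutual best reply is (R3, W), giving (5, 10).
Novax earns 11 sequentially versus 10 at the Nash outcome: better off.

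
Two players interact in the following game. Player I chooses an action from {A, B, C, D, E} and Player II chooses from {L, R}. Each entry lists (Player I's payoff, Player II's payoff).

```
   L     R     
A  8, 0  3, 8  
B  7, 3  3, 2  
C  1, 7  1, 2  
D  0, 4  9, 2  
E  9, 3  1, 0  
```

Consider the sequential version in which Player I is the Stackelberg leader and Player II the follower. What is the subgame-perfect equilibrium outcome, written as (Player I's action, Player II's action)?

Work backward from Player II's decision.
- A: Player II compares 0, 8 and picks R; Player I would get 3.
- B: Player II compares 3, 2 and picks L; Player I would get 7.
- C: Player II compares 7, 2 and picks L; Player I would get 1.
- D: Player II compares 4, 2 and picks L; Player I would get 0.
- E: Player II compares 3, 0 and picks L; Player I would get 9.
Player I's induced payoffs are 3, 7, 1, 0, 9, so Player I commits to E. Subgame-perfect outcome: (E, L) with payoffs (9, 3).

(E, L)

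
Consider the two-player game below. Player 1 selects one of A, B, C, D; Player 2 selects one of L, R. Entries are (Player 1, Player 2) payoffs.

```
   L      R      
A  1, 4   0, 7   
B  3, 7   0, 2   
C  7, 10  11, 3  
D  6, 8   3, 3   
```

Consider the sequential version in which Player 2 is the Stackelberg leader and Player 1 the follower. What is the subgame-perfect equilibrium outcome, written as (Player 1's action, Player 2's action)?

(C, L)

Work backward from Player 1's decision.
- L: Player 1 compares 1, 3, 7, 6 and picks C; Player 2 would get 10.
- R: Player 1 compares 0, 0, 11, 3 and picks C; Player 2 would get 3.
Among 10, 3, the best is 10 at L. Subgame-perfect outcome: (C, L) with payoffs (7, 10).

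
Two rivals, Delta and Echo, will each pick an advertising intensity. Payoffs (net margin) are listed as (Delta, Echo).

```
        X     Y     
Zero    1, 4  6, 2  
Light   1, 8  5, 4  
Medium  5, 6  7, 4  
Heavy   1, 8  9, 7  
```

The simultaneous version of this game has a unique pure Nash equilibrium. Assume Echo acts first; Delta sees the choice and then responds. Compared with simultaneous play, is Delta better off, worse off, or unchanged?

better off

Backward induction with Echo moving first.
- X: BR = Medium, leader payoff 6.
- Y: BR = Heavy, leader payoff 7.
Among 6, 7, the best is 7 at Y. Subgame-perfect outcome: (Heavy, Y) with payoffs (9, 7).
Now find the simultaneous Nash equilibrium.
Delta's best replies: X→Medium; Y→Heavy.
Echo's best replies: Zero→X; Light→X; Medium→X; Heavy→X.
Only (Medium, X) has each player best-responding; Nash payoffs (5, 6).
Delta earns 9 sequentially versus 5 at the Nash outcome: better off.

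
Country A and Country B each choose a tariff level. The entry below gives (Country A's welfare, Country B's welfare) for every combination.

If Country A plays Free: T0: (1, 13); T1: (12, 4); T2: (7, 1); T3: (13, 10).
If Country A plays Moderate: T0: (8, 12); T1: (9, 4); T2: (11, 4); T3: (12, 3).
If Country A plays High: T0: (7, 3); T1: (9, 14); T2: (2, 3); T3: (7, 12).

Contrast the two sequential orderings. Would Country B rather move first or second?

second

If Country A leads: Country B's best replies are Free→T0, Moderate→T0, High→T1; Country A's induced payoffs 1, 8, 9; outcome (High, T1), payoffs (9, 14).
If Country B leads: Country A's best replies are T0→Moderate, T1→Free, T2→Moderate, T3→Free; Country B's induced payoffs 12, 4, 4, 10; outcome (Moderate, T0), payoffs (8, 12).
Country B gets 12 moving first and 14 moving second, so Country B prefers to move second.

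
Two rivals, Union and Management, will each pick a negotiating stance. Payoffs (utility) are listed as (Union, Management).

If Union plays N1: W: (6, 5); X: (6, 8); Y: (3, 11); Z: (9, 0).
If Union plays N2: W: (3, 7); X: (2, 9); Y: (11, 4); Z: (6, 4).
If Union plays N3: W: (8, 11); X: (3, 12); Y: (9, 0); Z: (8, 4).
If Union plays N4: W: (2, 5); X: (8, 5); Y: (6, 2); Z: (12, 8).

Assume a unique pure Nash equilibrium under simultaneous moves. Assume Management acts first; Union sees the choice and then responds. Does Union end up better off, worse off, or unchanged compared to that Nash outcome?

Work backward from Union's decision.
- W: Union compares 6, 3, 8, 2 and picks N3; Management would get 11.
- X: Union compares 6, 2, 3, 8 and picks N4; Management would get 5.
- Y: Union compares 3, 11, 9, 6 and picks N2; Management would get 4.
- Z: Union compares 9, 6, 8, 12 and picks N4; Management would get 8.
Management's induced payoffs are 11, 5, 4, 8, so Management commits to W. Subgame-perfect outcome: (N3, W) with payoffs (8, 11).
For the simultaneous game, intersect best replies.
Union's best replies: W→N3; X→N4; Y→N2; Z→N4.
Management's best replies: N1→Y; N2→X; N3→X; N4→Z.
The unique mutual best reply is (N4, Z), giving (12, 8).
Union earns 8 sequentially versus 12 at the Nash outcome: worse off.

worse off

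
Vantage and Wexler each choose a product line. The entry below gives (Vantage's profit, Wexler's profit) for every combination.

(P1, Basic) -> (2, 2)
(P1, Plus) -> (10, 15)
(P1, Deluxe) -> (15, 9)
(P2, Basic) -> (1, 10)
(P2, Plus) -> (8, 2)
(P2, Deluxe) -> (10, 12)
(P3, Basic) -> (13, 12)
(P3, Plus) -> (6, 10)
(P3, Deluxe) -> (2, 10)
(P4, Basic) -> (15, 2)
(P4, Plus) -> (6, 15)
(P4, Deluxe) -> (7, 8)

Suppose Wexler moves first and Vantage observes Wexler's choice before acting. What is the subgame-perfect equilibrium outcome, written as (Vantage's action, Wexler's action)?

(P1, Plus)

Backward induction with Wexler moving first.
- Basic: Vantage compares 2, 1, 13, 15 and picks P4; Wexler would get 2.
- Plus: Vantage compares 10, 8, 6, 6 and picks P1; Wexler would get 15.
- Deluxe: Vantage compares 15, 10, 2, 7 and picks P1; Wexler would get 9.
Among 2, 15, 9, the best is 15 at Plus. Subgame-perfect outcome: (P1, Plus) with payoffs (10, 15).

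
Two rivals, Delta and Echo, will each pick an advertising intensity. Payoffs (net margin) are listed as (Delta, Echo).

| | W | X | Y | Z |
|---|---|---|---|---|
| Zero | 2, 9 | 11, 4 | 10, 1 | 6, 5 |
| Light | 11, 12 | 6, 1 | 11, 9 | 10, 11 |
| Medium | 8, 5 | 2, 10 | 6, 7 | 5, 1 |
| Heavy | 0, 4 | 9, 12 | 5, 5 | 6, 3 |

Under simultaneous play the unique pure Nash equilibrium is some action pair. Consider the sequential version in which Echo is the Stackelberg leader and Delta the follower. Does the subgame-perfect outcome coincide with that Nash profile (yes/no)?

yes

Delta best-responds to each possible Echo move:
- W: BR = Light, leader payoff 12.
- X: BR = Zero, leader payoff 4.
- Y: BR = Light, leader payoff 9.
- Z: BR = Light, leader payoff 11.
Maximizing over 12, 4, 9, 11, Echo chooses W. Subgame-perfect outcome: (Light, W) with payoffs (11, 12).
For the simultaneous game, intersect best replies.
Delta's best replies: W→Light; X→Zero; Y→Light; Z→Light.
Echo's best replies: Zero→W; Light→W; Medium→X; Heavy→X.
Only (Light, W) has each player best-responding; Nash payoffs (11, 12).
Sequential outcome (Light, W) coincides with the Nash profile (Light, W).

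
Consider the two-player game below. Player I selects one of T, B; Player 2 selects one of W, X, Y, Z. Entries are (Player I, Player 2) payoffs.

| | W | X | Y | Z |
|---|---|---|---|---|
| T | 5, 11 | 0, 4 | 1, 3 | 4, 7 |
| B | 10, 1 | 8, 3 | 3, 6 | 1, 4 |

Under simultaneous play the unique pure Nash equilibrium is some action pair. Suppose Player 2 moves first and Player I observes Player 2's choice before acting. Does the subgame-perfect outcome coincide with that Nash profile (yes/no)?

no

Backward induction with Player 2 moving first.
- W → Player I plays B (best of 5, 10); Player 2 gets 1.
- X → Player I plays B (best of 0, 8); Player 2 gets 3.
- Y → Player I plays B (best of 1, 3); Player 2 gets 6.
- Z → Player I plays T (best of 4, 1); Player 2 gets 7.
Player 2's induced payoffs are 1, 3, 6, 7, so Player 2 commits to Z. Subgame-perfect outcome: (T, Z) with payoffs (4, 7).
For the simultaneous game, intersect best replies.
Player I's best replies: W→B; X→B; Y→B; Z→T.
Player 2's best replies: T→W; B→Y.
Only (B, Y) has each player best-responding; Nash payoffs (3, 6).
Sequential outcome (T, Z) differs from the Nash profile (B, Y).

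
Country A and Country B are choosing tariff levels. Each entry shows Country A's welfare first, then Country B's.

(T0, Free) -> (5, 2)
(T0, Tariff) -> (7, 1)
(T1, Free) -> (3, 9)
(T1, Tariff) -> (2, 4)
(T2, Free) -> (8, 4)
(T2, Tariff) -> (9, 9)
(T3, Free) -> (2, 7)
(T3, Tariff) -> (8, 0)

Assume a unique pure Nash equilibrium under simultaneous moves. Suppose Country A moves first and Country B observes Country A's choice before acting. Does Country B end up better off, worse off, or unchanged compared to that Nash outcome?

Backward induction with Country A moving first.
- T0: BR = Free, leader payoff 5.
- T1: BR = Free, leader payoff 3.
- T2: BR = Tariff, leader payoff 9.
- T3: BR = Free, leader payoff 2.
Among 5, 3, 9, 2, the best is 9 at T2. Subgame-perfect outcome: (T2, Tariff) with payoffs (9, 9).
Now find the simultaneous Nash equilibrium.
Country A's best replies: Free→T2; Tariff→T2.
Country B's best replies: T0→Free; T1→Free; T2→Tariff; T3→Free.
The unique mutual best reply is (T2, Tariff), giving (9, 9).
Country B earns 9 sequentially versus 9 at the Nash outcome: unchanged.

unchanged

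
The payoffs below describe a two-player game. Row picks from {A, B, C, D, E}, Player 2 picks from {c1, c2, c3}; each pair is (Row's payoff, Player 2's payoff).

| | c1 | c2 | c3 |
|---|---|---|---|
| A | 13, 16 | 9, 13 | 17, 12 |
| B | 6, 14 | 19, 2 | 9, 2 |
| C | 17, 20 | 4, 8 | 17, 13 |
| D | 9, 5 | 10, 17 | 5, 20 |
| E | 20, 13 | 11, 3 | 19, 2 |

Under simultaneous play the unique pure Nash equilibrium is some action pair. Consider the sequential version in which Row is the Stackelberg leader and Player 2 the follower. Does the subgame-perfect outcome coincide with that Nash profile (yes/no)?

Backward induction with Row moving first.
- A → Player 2 plays c1 (best of 16, 13, 12); Row gets 13.
- B → Player 2 plays c1 (best of 14, 2, 2); Row gets 6.
- C → Player 2 plays c1 (best of 20, 8, 13); Row gets 17.
- D → Player 2 plays c3 (best of 5, 17, 20); Row gets 5.
- E → Player 2 plays c1 (best of 13, 3, 2); Row gets 20.
Row's induced payoffs are 13, 6, 17, 5, 20, so Row commits to E. Subgame-perfect outcome: (E, c1) with payoffs (20, 13).
Under simultaneous play:
Row's best replies: c1→E; c2→B; c3→E.
Player 2's best replies: A→c1; B→c1; C→c1; D→c3; E→c1.
Only (E, c1) has each player best-responding; Nash payoffs (20, 13).
Sequential outcome (E, c1) coincides with the Nash profile (E, c1).

yes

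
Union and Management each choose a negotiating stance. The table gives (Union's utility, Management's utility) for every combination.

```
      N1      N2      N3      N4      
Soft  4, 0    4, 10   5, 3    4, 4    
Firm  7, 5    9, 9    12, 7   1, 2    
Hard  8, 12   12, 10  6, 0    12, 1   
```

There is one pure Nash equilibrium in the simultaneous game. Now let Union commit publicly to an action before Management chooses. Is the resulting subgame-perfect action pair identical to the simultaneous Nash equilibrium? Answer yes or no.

no

Management best-responds to each possible Union move:
- Soft → Management plays N2 (best of 0, 10, 3, 4); Union gets 4.
- Firm → Management plays N2 (best of 5, 9, 7, 2); Union gets 9.
- Hard → Management plays N1 (best of 12, 10, 0, 1); Union gets 8.
Union's induced payoffs are 4, 9, 8, so Union commits to Firm. Subgame-perfect outcome: (Firm, N2) with payoffs (9, 9).
Under simultaneous play:
Union's best replies: N1→Hard; N2→Hard; N3→Firm; N4→Hard.
Management's best replies: Soft→N2; Firm→N2; Hard→N1.
The unique mutual best reply is (Hard, N1), giving (8, 12).
Sequential outcome (Firm, N2) differs from the Nash profile (Hard, N1).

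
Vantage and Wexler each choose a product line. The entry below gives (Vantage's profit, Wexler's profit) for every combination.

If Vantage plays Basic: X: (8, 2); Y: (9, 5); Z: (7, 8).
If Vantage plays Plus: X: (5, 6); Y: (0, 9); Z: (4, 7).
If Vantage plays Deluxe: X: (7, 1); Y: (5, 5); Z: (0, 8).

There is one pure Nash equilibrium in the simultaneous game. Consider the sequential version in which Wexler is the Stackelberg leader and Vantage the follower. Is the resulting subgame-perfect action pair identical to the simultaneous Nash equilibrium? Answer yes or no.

Solve by backward induction (Wexler leads).
- X → Vantage plays Basic (best of 8, 5, 7); Wexler gets 2.
- Y → Vantage plays Basic (best of 9, 0, 5); Wexler gets 5.
- Z → Vantage plays Basic (best of 7, 4, 0); Wexler gets 8.
Among 2, 5, 8, the best is 8 at Z. Subgame-perfect outcome: (Basic, Z) with payoffs (7, 8).
Under simultaneous play:
Vantage's best replies: X→Basic; Y→Basic; Z→Basic.
Wexler's best replies: Basic→Z; Plus→Y; Deluxe→Z.
The unique mutual best reply is (Basic, Z), giving (7, 8).
Sequential outcome (Basic, Z) coincides with the Nash profile (Basic, Z).

yes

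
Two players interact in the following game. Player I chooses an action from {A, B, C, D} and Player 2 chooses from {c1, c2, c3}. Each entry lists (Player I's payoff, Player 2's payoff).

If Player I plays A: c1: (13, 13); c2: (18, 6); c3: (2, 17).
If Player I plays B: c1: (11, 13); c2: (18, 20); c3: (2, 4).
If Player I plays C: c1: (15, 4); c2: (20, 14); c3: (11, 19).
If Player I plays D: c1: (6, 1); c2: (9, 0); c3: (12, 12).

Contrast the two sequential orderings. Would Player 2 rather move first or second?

If Player I leads: Player 2's best replies are A→c3, B→c2, C→c3, D→c3; Player I's induced payoffs 2, 18, 11, 12; outcome (B, c2), payoffs (18, 20).
If Player 2 leads: Player I's best replies are c1→C, c2→C, c3→D; Player 2's induced payoffs 4, 14, 12; outcome (C, c2), payoffs (20, 14).
Player 2 gets 14 moving first and 20 moving second, so Player 2 prefers to move second.

second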